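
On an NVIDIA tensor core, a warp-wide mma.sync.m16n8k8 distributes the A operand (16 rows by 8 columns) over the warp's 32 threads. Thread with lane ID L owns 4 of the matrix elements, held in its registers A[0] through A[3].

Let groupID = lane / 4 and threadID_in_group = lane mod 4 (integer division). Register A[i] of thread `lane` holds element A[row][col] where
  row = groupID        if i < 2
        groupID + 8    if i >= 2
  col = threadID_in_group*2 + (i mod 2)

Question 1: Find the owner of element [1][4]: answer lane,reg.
r=1⇒gr=1,Rb=0  c=4⇒th=2,odd=0
L=1*4+2=6  i=0*2+0=0

6,0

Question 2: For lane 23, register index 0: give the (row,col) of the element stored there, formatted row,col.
lane 23⇒23/4=5, 23 mod 4=3
i=0  r:5+0⇒5  c:2·3+0⇒6

5,6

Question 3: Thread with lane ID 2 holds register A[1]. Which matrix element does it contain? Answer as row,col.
0,5

lane 2: gid=0 (2/4), tid=2 (2%4)
i=1: r=0+0=0, c=2*2+1=5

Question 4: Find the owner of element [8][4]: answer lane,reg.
r: 8->gid=0,r8=1  c: 4->tid=2,i&1=0
L=0*4+2=2  i=1*2+0=2

2,2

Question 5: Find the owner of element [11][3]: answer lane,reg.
13,3

r:11=>grp=3,rB=1  c:3=>tig=1,lo=1
L=3*4+1=13  i=1*2+1=3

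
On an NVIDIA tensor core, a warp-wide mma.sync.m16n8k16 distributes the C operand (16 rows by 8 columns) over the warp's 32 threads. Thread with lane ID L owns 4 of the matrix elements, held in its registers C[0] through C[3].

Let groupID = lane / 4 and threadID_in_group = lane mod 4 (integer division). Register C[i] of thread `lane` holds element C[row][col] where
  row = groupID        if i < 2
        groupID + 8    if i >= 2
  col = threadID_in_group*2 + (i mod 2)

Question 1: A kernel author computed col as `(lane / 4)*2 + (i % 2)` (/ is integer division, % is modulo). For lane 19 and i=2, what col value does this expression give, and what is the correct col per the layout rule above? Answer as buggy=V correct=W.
`(lane / 4)*2 + (i % 2)`[19,2]->8
L=19->g=19>>2=4, t=19&3=3
[2]->row 4+8=12  col 3·2+0=6
col: 8 vs 6

buggy=8 correct=6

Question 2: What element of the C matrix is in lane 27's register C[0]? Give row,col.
6,6

lane 27->27/4=6, 27 mod 4=3
i=0  r:6+0->6  c:2·3+0->6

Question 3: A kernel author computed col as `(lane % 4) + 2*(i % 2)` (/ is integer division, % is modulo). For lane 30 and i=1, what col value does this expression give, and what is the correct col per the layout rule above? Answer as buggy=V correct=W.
`(lane % 4) + 2*(i % 2)`[30,1]=>4
lane 30: grp=7 (30/4), tig=2 (30%4)
i=1: r=7+0=7, c=2*2+1=5
col: 4 vs 5

buggy=4 correct=5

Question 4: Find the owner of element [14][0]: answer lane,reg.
24,2

r: 14->gid=6,r8=1  c: 0->tid=0,i&1=0
L=6*4+0=24  i=1*2+0=2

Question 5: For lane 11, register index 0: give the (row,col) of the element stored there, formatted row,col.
2,6

11: G=2,T=3
[0] (2+0,3*2+0) = (2,6)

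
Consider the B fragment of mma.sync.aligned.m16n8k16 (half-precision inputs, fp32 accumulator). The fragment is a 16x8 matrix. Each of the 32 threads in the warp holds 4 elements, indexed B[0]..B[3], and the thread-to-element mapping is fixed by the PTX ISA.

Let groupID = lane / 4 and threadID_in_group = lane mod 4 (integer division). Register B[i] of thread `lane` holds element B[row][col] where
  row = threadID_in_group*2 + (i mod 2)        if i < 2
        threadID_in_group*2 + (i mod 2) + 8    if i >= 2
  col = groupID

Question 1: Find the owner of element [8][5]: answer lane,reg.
c: 5->gid=5  r: 8->r8=1,tid=0,i&1=0
L=5*4+0=20  i=1*2+0=2

20,2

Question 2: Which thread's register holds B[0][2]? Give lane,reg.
8,0

c:2=>grp=2  r:0=>rB=0,tig=0,lo=0
L=2*4+0=8  i=0*2+0=0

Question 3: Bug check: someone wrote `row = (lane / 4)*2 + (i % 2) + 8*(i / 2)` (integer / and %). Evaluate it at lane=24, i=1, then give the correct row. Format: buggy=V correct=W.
`(lane / 4)*2 + (i % 2) + 8*(i / 2)`[24,1]=>13
24: grp=6,tig=0
[1] (0*2+1+0,6) = (1,6)
row: 13 vs 1

buggy=13 correct=1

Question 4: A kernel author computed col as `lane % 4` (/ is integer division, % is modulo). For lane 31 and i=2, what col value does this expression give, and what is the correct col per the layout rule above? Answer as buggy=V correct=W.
buggy=3 correct=7

`lane % 4`[31,2]->3
31: gid=7,tid=3
[2] (3*2+0+8,7) = (14,7)
col: 3 vs 7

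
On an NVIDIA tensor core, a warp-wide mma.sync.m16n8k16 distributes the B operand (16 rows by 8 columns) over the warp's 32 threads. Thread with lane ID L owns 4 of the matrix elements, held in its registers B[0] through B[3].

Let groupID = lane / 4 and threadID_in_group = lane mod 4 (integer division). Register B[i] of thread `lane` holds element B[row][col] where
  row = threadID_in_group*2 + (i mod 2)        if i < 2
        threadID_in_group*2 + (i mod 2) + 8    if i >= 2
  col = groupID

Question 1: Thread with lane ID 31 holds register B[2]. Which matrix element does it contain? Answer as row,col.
lane 31->31/4=7, 31 mod 4=3
i=2  r:2·3+0+8->14  c:7

14,7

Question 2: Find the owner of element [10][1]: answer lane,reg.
c:1=>grp=1  r:10=>rB=1,tig=1,lo=0
L=1*4+1=5  i=1*2+0=2

5,2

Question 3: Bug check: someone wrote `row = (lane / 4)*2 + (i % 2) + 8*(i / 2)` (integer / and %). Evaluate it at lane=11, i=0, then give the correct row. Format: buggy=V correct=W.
buggy=4 correct=6

`(lane / 4)*2 + (i % 2) + 8*(i / 2)`[11,0]->4
lane 11: g=2 (11/4), t=3 (11%4)
i=0: r=3*2+0+0=6, c=g=2
row: 4 vs 6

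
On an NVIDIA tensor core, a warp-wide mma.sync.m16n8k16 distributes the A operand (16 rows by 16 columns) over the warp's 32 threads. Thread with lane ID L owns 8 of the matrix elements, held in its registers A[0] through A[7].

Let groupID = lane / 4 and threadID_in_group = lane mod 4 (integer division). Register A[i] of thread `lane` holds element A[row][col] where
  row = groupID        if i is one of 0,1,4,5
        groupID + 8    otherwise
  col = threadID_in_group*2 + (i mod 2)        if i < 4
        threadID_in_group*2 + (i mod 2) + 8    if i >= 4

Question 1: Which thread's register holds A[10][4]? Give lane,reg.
10,2

r=10⇒gr=2,Rb=1  c=4⇒Cb=0,th=2,odd=0
L=2*4+2=10  i=0*4+1*2+0=2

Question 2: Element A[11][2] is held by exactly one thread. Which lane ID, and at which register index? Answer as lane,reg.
13,2

r=11->g=3,rb=1  c=2->cb=0,t=1,b0=0
L=3*4+1=13  i=0*4+1*2+0=2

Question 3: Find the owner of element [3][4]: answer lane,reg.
14,0

r=3⇒gr=3,Rb=0  c=4⇒Cb=0,th=2,odd=0
L=3*4+2=14  i=0*4+0*2+0=0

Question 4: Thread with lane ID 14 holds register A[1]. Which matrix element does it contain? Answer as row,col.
lane 14=>14/4=3, 14 mod 4=2
i=1  r:3+0=>3  c:2·2+1+0=>5

3,5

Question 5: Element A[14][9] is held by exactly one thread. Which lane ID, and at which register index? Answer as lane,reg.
24,7

r:14=>grp=6,rB=1  c:9=>cB=1,tig=0,lo=1
L=6*4+0=24  i=1*4+1*2+1=7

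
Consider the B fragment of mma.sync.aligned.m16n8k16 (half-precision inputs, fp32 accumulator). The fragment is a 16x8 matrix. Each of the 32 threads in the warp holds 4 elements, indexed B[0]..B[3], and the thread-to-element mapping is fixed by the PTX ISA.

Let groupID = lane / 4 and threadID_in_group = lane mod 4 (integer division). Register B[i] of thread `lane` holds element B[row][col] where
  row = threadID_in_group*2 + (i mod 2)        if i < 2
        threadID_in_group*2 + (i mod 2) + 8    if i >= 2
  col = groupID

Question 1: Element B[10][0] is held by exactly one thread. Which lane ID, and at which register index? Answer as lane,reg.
1,2

c:0=>grp=0  r:10=>rB=1,tig=1,lo=0
L=0*4+1=1  i=1*2+0=2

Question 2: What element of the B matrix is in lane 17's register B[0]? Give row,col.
lane 17: gr=4 (17/4), th=1 (17%4)
i=0: r=1*2+0+0=2, c=gr=4

2,4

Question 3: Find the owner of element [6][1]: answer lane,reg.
7,0

c: 1->gid=1  r: 6->r8=0,tid=3,i&1=0
L=1*4+3=7  i=0*2+0=0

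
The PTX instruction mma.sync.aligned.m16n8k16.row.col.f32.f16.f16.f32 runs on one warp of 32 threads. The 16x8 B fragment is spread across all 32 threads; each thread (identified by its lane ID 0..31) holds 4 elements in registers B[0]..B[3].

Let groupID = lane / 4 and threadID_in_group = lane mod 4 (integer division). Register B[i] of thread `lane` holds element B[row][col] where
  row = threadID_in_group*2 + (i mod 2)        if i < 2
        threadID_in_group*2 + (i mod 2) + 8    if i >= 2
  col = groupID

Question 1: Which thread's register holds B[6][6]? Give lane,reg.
c=6->g=6  r=6->rb=0,t=3,b0=0
L=6*4+3=27  i=0*2+0=0

27,0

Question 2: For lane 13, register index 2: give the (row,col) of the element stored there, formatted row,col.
13: G=3,T=1
[2] (1*2+0+8,3) = (10,3)

10,3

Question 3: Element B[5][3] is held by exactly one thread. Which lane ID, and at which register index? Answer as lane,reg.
14,1

c=3→G=3  r=5→rhi=0,T=2,p=1
L=3*4+2=14  i=0*2+1=1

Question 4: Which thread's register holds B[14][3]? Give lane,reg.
15,2

c=3→G=3  r=14→rhi=1,T=3,p=0
L=3*4+3=15  i=1*2+0=2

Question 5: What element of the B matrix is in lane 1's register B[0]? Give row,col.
L=1⇒gr=1>>2=0, th=1&3=1
[0]⇒row 1·2+0+0=2  col gr=0

2,0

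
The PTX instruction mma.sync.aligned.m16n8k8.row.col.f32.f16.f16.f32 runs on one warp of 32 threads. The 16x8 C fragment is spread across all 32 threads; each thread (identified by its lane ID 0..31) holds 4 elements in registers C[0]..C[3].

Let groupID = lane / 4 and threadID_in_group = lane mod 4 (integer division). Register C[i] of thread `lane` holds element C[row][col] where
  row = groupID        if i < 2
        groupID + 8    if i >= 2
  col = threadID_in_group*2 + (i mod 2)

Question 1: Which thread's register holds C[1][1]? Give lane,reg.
4,1

r: 1->gid=1,r8=0  c: 1->tid=0,i&1=1
L=1*4+0=4  i=0*2+1=1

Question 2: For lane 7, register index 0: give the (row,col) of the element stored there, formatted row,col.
1,6

L=7->gid=7>>2=1, tid=7&3=3
[0]->row 1+0=1  col 3·2+0=6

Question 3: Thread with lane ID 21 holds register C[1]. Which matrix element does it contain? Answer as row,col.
lane 21→21/4=5, 21 mod 4=1
i=1  r:5+0→5  c:2·1+1→3

5,3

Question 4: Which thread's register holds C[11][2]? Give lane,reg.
13,2

r:11=>grp=3,rB=1  c:2=>tig=1,lo=0
L=3*4+1=13  i=1*2+0=2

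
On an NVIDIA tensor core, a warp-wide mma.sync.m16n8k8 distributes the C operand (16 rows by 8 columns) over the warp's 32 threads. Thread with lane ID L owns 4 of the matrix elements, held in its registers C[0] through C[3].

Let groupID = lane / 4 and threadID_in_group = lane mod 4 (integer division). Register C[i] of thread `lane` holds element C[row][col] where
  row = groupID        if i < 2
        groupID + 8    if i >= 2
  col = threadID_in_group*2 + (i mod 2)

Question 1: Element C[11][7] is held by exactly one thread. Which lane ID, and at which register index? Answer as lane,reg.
15,3

r: 11->gid=3,r8=1  c: 7->tid=3,i&1=1
L=3*4+3=15  i=1*2+1=3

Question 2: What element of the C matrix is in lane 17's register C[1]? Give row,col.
4,3

17: gr=4,th=1
[1] (4+0,1*2+1) = (4,3)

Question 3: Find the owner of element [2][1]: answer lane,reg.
r=2→G=2,rhi=0  c=1→T=0,p=1
L=2*4+0=8  i=0*2+1=1

8,1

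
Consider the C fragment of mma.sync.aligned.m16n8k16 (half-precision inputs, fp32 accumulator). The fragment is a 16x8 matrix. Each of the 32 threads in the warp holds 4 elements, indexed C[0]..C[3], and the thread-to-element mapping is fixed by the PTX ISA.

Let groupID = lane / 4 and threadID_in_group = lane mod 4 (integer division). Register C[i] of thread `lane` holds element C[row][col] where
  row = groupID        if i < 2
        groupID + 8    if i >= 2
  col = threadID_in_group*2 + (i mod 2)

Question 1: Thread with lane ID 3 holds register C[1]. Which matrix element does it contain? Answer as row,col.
0,7

3: g=0,t=3
[1] (0+0,3*2+1) = (0,7)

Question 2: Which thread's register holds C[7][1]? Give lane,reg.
r:7=>grp=7,rB=0  c:1=>tig=0,lo=1
L=7*4+0=28  i=0*2+1=1

28,1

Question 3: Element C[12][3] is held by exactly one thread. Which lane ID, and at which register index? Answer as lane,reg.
17,3

r=12->g=4,rb=1  c=3->t=1,b0=1
L=4*4+1=17  i=1*2+1=3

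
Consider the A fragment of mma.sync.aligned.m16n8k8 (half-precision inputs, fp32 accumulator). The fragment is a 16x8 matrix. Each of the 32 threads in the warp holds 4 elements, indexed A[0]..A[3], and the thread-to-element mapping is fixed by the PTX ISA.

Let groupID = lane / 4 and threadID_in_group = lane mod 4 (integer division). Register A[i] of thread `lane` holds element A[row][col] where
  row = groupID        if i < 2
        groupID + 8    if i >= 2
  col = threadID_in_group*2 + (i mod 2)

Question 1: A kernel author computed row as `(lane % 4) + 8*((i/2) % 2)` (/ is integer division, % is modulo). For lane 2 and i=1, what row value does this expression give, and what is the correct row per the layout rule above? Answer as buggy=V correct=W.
buggy=2 correct=0

`(lane % 4) + 8*((i/2) % 2)`[2,1]=>2
lane 2: grp=0 (2/4), tig=2 (2%4)
i=1: r=0+0=0, c=2*2+1=5
row: 2 vs 0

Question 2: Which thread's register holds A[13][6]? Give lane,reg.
r=13->g=5,rb=1  c=6->t=3,b0=0
L=5*4+3=23  i=1*2+0=2

23,2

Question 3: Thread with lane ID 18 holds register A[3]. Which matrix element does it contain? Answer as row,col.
12,5

lane 18: G=4 (18/4), T=2 (18%4)
i=3: r=4+8=12, c=2*2+1=5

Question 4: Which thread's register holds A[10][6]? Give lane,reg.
r=10→G=2,rhi=1  c=6→T=3,p=0
L=2*4+3=11  i=1*2+0=2

11,2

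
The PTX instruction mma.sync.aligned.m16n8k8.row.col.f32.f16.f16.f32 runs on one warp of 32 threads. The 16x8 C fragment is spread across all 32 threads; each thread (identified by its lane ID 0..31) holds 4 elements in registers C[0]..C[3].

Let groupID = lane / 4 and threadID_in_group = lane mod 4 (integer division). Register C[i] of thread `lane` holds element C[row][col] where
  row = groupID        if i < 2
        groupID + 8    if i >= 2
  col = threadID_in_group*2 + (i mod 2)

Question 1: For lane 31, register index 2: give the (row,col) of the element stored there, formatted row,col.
31: gid=7,tid=3
[2] (7+8,3*2+0) = (15,6)

15,6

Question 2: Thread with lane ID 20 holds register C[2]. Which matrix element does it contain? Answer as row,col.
lane 20: G=5 (20/4), T=0 (20%4)
i=2: r=5+8=13, c=0*2+0=0

13,0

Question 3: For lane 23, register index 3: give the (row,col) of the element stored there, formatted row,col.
23: G=5,T=3
[3] (5+8,3*2+1) = (13,7)

13,7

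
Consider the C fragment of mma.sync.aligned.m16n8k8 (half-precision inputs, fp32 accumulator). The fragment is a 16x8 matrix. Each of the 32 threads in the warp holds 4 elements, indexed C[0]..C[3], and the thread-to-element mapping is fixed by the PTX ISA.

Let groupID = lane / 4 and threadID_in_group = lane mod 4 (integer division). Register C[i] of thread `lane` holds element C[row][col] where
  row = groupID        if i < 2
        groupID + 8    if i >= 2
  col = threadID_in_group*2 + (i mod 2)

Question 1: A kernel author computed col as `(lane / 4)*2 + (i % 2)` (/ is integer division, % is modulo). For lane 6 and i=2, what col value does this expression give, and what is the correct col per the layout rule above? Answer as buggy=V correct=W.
buggy=2 correct=4

`(lane / 4)*2 + (i % 2)`[6,2]=>2
L=6=>grp=6>>2=1, tig=6&3=2
[2]=>row 1+8=9  col 2·2+0=4
col: 2 vs 4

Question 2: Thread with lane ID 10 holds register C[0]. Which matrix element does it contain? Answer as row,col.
L=10->g=10>>2=2, t=10&3=2
[0]->row 2+0=2  col 2·2+0=4

2,4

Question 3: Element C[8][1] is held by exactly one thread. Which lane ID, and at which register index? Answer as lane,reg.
r=8⇒gr=0,Rb=1  c=1⇒th=0,odd=1
L=0*4+0=0  i=1*2+1=3

0,3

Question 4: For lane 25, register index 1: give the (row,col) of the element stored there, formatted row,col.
lane 25->25/4=6, 25 mod 4=1
i=1  r:6+0->6  c:2·1+1->3

6,3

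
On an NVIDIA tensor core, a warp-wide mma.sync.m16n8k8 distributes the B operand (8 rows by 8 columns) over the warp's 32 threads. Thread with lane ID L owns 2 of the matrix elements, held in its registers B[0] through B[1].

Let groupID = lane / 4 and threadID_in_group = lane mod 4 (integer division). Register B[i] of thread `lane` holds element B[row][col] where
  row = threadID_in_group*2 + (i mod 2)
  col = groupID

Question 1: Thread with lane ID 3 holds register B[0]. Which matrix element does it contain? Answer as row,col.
6,0

3: gr=0,th=3
[0] (3*2+0,0) = (6,0)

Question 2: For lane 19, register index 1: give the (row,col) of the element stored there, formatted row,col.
L=19⇒gr=19>>2=4, th=19&3=3
[1]⇒row 3·2+1=7  col gr=4

7,4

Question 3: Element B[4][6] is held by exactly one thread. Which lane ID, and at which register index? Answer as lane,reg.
c=6⇒gr=6  r=4⇒th=2,odd=0
L=6*4+2=26  i=0=0

26,0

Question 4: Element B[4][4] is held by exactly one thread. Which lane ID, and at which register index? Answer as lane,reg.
18,0

c:4=>grp=4  r:4=>tig=2,lo=0
L=4*4+2=18  i=0=0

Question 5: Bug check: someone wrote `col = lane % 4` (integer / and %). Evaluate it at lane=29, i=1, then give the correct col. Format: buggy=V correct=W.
buggy=1 correct=7

`lane % 4`[29,1]->1
29: g=7,t=1
[1] (1*2+1,7) = (3,7)
col: 1 vs 7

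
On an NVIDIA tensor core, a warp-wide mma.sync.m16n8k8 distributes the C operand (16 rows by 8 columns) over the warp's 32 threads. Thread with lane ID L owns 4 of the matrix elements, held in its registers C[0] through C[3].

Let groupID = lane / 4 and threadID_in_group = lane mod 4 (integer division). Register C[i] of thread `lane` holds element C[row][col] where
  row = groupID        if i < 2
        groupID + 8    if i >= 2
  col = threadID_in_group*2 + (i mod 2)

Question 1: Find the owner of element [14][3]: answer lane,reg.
25,3

r=14->g=6,rb=1  c=3->t=1,b0=1
L=6*4+1=25  i=1*2+1=3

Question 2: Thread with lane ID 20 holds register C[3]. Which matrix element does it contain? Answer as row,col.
13,1

lane 20=>20/4=5, 20 mod 4=0
i=3  r:5+8=>13  c:2·0+1=>1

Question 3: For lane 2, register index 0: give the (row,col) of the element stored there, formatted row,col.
lane 2=>2/4=0, 2 mod 4=2
i=0  r:0+0=>0  c:2·2+0=>4

0,4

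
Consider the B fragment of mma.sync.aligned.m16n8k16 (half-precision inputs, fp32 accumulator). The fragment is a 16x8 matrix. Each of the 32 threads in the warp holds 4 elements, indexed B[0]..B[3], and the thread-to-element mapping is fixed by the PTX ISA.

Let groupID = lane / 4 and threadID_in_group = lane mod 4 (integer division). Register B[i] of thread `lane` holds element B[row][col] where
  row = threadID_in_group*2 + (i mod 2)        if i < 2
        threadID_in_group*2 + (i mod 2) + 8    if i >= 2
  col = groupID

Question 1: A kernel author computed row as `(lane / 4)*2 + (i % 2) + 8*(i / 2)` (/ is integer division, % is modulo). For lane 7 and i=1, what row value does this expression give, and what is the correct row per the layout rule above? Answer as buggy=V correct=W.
buggy=3 correct=7

`(lane / 4)*2 + (i % 2) + 8*(i / 2)`[7,1]⇒3
lane 7: gr=1 (7/4), th=3 (7%4)
i=1: r=3*2+1+0=7, c=gr=1
row: 3 vs 7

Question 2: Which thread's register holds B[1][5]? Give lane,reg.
c=5→G=5  r=1→rhi=0,T=0,p=1
L=5*4+0=20  i=0*2+1=1

20,1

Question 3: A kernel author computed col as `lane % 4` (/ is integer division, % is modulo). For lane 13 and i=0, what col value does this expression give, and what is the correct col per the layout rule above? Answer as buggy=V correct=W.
buggy=1 correct=3

`lane % 4`[13,0]->1
lane 13->13/4=3, 13 mod 4=1
i=0  r:2·1+0+0->2  c:3
col: 1 vs 3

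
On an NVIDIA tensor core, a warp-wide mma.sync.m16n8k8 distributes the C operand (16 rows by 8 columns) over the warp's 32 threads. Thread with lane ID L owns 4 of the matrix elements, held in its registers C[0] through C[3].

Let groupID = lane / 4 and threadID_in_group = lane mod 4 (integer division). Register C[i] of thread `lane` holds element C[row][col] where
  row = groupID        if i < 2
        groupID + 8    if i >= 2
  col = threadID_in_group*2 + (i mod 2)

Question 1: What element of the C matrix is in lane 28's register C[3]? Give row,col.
lane 28=>28/4=7, 28 mod 4=0
i=3  r:7+8=>15  c:2·0+1=>1

15,1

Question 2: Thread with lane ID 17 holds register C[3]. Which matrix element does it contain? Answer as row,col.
lane 17: gid=4 (17/4), tid=1 (17%4)
i=3: r=4+8=12, c=1*2+1=3

12,3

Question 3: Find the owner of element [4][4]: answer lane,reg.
r:4=>grp=4,rB=0  c:4=>tig=2,lo=0
L=4*4+2=18  i=0*2+0=0

18,0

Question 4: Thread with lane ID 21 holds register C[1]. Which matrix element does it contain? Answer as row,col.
5,3

lane 21: grp=5 (21/4), tig=1 (21%4)
i=1: r=5+0=5, c=1*2+1=3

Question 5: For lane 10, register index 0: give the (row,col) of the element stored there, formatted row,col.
2,4

10: gr=2,th=2
[0] (2+0,2*2+0) = (2,4)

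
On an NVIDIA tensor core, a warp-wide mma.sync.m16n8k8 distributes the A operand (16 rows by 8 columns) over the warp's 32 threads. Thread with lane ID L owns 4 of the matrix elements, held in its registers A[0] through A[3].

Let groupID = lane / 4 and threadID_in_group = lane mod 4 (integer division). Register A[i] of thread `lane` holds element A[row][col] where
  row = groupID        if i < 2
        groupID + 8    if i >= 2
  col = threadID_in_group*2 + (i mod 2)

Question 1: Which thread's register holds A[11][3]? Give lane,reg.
13,3

r=11⇒gr=3,Rb=1  c=3⇒th=1,odd=1
L=3*4+1=13  i=1*2+1=3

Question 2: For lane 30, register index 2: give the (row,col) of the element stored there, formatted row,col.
lane 30->30/4=7, 30 mod 4=2
i=2  r:7+8->15  c:2·2+0->4

15,4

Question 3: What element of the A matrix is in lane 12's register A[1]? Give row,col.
L=12→G=12>>2=3, T=12&3=0
[1]→row 3+0=3  col 0·2+1=1

3,1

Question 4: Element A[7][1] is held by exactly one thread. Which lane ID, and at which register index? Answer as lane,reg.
28,1

r:7=>grp=7,rB=0  c:1=>tig=0,lo=1
L=7*4+0=28  i=0*2+1=1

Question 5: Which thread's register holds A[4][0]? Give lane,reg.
16,0

r=4→G=4,rhi=0  c=0→T=0,p=0
L=4*4+0=16  i=0*2+0=0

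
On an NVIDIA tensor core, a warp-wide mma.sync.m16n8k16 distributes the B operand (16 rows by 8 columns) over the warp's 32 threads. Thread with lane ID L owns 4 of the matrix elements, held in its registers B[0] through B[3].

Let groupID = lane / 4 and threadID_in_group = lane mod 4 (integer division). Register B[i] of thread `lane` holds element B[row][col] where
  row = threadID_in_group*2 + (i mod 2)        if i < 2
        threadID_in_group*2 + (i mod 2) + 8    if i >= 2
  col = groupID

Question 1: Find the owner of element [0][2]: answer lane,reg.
c:2=>grp=2  r:0=>rB=0,tig=0,lo=0
L=2*4+0=8  i=0*2+0=0

8,0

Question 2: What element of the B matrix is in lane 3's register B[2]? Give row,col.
lane 3->3/4=0, 3 mod 4=3
i=2  r:2·3+0+8->14  c:0

14,0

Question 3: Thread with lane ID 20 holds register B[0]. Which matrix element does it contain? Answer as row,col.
L=20=>grp=20>>2=5, tig=20&3=0
[0]=>row 0·2+0+0=0  col grp=5

0,5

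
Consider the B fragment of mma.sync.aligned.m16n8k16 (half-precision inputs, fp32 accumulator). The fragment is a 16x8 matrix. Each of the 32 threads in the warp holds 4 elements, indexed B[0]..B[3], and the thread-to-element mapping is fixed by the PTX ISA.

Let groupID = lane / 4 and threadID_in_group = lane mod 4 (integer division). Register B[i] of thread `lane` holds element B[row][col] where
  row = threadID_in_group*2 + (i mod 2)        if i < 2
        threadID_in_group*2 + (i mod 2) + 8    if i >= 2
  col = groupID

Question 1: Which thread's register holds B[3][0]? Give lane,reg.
c=0→G=0  r=3→rhi=0,T=1,p=1
L=0*4+1=1  i=0*2+1=1

1,1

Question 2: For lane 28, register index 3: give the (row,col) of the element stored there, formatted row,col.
lane 28: gr=7 (28/4), th=0 (28%4)
i=3: r=0*2+1+8=9, c=gr=7

9,7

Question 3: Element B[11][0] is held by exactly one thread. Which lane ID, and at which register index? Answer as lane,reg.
1,3

c: 0->gid=0  r: 11->r8=1,tid=1,i&1=1
L=0*4+1=1  i=1*2+1=3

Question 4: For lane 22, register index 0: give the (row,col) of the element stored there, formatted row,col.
4,5

22: G=5,T=2
[0] (2*2+0+0,5) = (4,5)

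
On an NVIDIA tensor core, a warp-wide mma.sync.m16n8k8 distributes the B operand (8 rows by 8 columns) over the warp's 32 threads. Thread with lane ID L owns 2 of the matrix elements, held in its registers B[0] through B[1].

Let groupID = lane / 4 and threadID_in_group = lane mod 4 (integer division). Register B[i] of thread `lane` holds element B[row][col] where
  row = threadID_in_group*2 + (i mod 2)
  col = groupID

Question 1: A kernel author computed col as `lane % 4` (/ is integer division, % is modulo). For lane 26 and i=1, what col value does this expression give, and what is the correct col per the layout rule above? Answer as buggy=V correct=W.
`lane % 4`[26,1]→2
L=26→G=26>>2=6, T=26&3=2
[1]→row 2·2+1=5  col G=6
col: 2 vs 6

buggy=2 correct=6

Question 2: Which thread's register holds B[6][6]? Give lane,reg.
c=6->g=6  r=6->t=3,b0=0
L=6*4+3=27  i=0=0

27,0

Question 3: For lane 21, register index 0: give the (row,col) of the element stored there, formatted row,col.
2,5

L=21⇒gr=21>>2=5, th=21&3=1
[0]⇒row 1·2+0=2  col gr=5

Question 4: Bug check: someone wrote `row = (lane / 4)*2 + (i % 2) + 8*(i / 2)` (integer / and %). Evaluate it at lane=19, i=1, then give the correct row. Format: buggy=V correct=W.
buggy=9 correct=7

`(lane / 4)*2 + (i % 2) + 8*(i / 2)`[19,1]->9
lane 19->19/4=4, 19 mod 4=3
i=1  r:2·3+1->7  c:4
row: 9 vs 7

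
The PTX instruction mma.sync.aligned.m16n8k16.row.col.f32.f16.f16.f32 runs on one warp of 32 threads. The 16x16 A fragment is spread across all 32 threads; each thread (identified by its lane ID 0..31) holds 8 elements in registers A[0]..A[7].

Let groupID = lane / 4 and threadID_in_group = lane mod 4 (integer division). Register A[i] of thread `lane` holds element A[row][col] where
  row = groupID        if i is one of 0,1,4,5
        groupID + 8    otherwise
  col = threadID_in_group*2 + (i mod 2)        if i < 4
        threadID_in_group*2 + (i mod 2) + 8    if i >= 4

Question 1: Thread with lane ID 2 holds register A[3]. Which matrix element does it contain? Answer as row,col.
lane 2->2/4=0, 2 mod 4=2
i=3  r:0+8->8  c:2·2+1+0->5

8,5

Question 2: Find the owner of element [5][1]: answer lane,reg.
r=5->g=5,rb=0  c=1->cb=0,t=0,b0=1
L=5*4+0=20  i=0*4+0*2+1=1

20,1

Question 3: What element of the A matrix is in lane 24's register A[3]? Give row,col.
24: g=6,t=0
[3] (6+8,0*2+1+0) = (14,1)

14,1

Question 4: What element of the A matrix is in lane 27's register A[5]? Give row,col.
6,15

27: gr=6,th=3
[5] (6+0,3*2+1+8) = (6,15)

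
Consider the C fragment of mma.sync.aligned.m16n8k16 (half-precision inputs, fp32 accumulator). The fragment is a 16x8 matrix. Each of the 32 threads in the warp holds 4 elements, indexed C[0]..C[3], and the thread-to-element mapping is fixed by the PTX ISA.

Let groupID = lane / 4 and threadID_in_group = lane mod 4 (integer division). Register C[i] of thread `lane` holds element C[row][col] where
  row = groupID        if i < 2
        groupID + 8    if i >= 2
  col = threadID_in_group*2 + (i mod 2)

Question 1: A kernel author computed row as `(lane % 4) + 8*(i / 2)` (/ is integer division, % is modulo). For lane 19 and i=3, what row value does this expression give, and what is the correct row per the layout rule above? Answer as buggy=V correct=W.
buggy=11 correct=12

`(lane % 4) + 8*(i / 2)`[19,3]→11
lane 19: G=4 (19/4), T=3 (19%4)
i=3: r=4+8=12, c=3*2+1=7
row: 11 vs 12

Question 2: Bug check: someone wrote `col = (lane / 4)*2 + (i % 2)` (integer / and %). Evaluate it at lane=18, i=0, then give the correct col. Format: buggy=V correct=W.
buggy=8 correct=4

`(lane / 4)*2 + (i % 2)`[18,0]⇒8
L=18⇒gr=18>>2=4, th=18&3=2
[0]⇒row 4+0=4  col 2·2+0=4
col: 8 vs 4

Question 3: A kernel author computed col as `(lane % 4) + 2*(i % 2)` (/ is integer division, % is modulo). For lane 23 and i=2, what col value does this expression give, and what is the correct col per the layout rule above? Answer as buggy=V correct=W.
`(lane % 4) + 2*(i % 2)`[23,2]=>3
23: grp=5,tig=3
[2] (5+8,3*2+0) = (13,6)
col: 3 vs 6

buggy=3 correct=6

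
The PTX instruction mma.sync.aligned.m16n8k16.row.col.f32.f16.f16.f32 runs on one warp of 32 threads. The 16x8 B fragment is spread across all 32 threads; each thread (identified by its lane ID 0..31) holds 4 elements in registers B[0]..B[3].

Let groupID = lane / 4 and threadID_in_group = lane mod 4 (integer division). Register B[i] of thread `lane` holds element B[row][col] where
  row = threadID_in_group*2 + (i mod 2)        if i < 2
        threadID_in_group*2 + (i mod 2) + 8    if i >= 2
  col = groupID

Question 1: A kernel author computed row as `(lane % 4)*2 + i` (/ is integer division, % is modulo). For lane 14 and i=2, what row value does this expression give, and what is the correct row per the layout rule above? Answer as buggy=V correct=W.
`(lane % 4)*2 + i`[14,2]->6
L=14->g=14>>2=3, t=14&3=2
[2]->row 2·2+0+8=12  col g=3
row: 6 vs 12

buggy=6 correct=12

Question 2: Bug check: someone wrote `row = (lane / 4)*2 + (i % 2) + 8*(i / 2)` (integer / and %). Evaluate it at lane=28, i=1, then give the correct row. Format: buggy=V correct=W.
buggy=15 correct=1

`(lane / 4)*2 + (i % 2) + 8*(i / 2)`[28,1]⇒15
L=28⇒gr=28>>2=7, th=28&3=0
[1]⇒row 0·2+1+0=1  col gr=7
row: 15 vs 1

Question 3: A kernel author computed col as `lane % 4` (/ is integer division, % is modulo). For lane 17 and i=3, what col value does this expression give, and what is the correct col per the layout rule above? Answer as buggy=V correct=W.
`lane % 4`[17,3]→1
L=17→G=17>>2=4, T=17&3=1
[3]→row 1·2+1+8=11  col G=4
col: 1 vs 4

buggy=1 correct=4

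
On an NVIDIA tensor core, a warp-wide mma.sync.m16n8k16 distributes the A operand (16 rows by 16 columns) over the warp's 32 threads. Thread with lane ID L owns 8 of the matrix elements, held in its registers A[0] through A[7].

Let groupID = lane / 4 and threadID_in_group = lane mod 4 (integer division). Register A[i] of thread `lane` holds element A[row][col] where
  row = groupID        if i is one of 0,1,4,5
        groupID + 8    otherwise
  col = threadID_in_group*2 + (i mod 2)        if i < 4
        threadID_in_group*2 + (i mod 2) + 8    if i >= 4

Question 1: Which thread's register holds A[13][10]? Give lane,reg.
21,6

r=13→G=5,rhi=1  c=10→chi=1,T=1,p=0
L=5*4+1=21  i=1*4+1*2+0=6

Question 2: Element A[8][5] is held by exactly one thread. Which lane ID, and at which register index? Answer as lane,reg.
r=8->g=0,rb=1  c=5->cb=0,t=2,b0=1
L=0*4+2=2  i=0*4+1*2+1=3

2,3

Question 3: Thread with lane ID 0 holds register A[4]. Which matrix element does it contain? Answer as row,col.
0,8

L=0⇒gr=0>>2=0, th=0&3=0
[4]⇒row 0+0=0  col 0·2+0+8=8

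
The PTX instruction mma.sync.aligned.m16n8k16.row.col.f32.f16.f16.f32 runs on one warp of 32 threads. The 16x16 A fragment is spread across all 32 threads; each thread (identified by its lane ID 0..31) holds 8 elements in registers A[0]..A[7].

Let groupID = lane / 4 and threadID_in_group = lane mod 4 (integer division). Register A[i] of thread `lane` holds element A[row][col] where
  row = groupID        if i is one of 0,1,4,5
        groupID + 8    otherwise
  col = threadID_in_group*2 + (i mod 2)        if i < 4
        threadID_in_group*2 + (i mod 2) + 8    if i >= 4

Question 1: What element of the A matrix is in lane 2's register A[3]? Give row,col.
lane 2: g=0 (2/4), t=2 (2%4)
i=3: r=0+8=8, c=2*2+1+0=5

8,5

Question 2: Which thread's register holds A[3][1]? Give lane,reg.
12,1

r=3⇒gr=3,Rb=0  c=1⇒Cb=0,th=0,odd=1
L=3*4+0=12  i=0*4+0*2+1=1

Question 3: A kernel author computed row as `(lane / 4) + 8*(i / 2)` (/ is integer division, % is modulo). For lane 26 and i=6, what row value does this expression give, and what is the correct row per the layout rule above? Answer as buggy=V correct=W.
`(lane / 4) + 8*(i / 2)`[26,6]=>30
26: grp=6,tig=2
[6] (6+8,2*2+0+8) = (14,12)
row: 30 vs 14

buggy=30 correct=14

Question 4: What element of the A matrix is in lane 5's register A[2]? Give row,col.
L=5⇒gr=5>>2=1, th=5&3=1
[2]⇒row 1+8=9  col 1·2+0+0=2

9,2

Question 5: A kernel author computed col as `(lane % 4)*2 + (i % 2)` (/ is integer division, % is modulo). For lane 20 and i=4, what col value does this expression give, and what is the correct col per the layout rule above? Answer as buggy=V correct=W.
buggy=0 correct=8

`(lane % 4)*2 + (i % 2)`[20,4]->0
L=20->g=20>>2=5, t=20&3=0
[4]->row 5+0=5  col 0·2+0+8=8
col: 0 vs 8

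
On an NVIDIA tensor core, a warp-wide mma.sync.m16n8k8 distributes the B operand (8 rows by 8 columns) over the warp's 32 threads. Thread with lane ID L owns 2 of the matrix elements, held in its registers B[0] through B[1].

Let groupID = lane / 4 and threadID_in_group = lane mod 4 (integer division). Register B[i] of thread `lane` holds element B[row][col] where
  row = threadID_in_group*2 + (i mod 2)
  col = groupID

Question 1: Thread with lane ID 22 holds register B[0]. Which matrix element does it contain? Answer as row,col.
4,5

lane 22: G=5 (22/4), T=2 (22%4)
i=0: r=2*2+0=4, c=G=5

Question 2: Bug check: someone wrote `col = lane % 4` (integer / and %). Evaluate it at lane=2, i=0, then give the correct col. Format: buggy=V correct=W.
buggy=2 correct=0

`lane % 4`[2,0]->2
lane 2->2/4=0, 2 mod 4=2
i=0  r:2·2+0->4  c:0
col: 2 vs 0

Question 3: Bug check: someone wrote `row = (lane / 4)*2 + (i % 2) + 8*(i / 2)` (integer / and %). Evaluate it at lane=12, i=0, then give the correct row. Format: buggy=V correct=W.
buggy=6 correct=0

`(lane / 4)*2 + (i % 2) + 8*(i / 2)`[12,0]⇒6
lane 12: gr=3 (12/4), th=0 (12%4)
i=0: r=0*2+0=0, c=gr=3
row: 6 vs 0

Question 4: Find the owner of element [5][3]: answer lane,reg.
14,1

c: 3->gid=3  r: 5->tid=2,i&1=1
L=3*4+2=14  i=1=1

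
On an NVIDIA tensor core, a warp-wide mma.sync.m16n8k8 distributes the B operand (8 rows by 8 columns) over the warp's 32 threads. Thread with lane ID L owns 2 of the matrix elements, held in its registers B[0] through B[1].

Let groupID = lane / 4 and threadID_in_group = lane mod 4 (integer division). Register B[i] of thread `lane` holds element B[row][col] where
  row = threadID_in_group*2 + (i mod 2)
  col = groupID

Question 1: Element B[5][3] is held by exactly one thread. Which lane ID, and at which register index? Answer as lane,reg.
c=3⇒gr=3  r=5⇒th=2,odd=1
L=3*4+2=14  i=1=1

14,1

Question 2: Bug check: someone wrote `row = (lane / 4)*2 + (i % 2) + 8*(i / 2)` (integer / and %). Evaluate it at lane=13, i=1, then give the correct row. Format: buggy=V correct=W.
buggy=7 correct=3

`(lane / 4)*2 + (i % 2) + 8*(i / 2)`[13,1]→7
lane 13: G=3 (13/4), T=1 (13%4)
i=1: r=1*2+1=3, c=G=3
row: 7 vs 3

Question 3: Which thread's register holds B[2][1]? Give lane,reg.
c: 1->gid=1  r: 2->tid=1,i&1=0
L=1*4+1=5  i=0=0

5,0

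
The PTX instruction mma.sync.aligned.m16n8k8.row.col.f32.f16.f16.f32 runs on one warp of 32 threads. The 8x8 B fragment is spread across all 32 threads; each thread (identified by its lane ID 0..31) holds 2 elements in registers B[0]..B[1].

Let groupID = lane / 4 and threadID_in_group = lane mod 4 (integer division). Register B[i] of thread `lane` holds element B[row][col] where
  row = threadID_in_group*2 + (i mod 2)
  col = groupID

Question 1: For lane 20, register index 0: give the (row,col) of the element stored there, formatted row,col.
0,5

lane 20: gr=5 (20/4), th=0 (20%4)
i=0: r=0*2+0=0, c=gr=5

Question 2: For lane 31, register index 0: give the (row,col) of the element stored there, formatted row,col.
31: gid=7,tid=3
[0] (3*2+0,7) = (6,7)

6,7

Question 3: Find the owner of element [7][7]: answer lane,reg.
31,1

c=7→G=7  r=7→T=3,p=1
L=7*4+3=31  i=1=1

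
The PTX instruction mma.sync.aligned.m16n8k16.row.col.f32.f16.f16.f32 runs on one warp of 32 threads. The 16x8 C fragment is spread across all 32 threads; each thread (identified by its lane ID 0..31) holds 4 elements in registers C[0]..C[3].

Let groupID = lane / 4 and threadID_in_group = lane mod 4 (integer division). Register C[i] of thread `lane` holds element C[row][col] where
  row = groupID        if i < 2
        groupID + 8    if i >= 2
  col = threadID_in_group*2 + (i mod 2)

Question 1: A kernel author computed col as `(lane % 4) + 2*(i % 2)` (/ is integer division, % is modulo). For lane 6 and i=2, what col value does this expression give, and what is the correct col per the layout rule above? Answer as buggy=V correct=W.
buggy=2 correct=4

`(lane % 4) + 2*(i % 2)`[6,2]->2
6: gid=1,tid=2
[2] (1+8,2*2+0) = (9,4)
col: 2 vs 4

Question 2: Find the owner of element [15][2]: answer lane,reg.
29,2

r:15=>grp=7,rB=1  c:2=>tig=1,lo=0
L=7*4+1=29  i=1*2+0=2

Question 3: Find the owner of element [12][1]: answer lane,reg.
16,3

r=12->g=4,rb=1  c=1->t=0,b0=1
L=4*4+0=16  i=1*2+1=3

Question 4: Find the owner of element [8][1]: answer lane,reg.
r=8→G=0,rhi=1  c=1→T=0,p=1
L=0*4+0=0  i=1*2+1=3

0,3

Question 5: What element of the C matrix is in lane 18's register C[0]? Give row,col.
4,4

18: gid=4,tid=2
[0] (4+0,2*2+0) = (4,4)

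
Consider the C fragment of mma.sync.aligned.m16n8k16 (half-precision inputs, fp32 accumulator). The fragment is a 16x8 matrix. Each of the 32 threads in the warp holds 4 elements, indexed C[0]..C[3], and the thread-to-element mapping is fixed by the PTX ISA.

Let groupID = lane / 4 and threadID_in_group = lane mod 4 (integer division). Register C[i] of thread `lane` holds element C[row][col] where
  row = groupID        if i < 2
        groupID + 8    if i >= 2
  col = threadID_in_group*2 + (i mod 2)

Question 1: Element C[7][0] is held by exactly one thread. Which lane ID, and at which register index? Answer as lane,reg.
r:7=>grp=7,rB=0  c:0=>tig=0,lo=0
L=7*4+0=28  i=0*2+0=0

28,0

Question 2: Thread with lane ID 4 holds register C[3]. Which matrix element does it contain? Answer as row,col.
9,1

lane 4: grp=1 (4/4), tig=0 (4%4)
i=3: r=1+8=9, c=0*2+1=1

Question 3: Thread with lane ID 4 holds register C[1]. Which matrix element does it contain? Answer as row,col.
L=4->gid=4>>2=1, tid=4&3=0
[1]->row 1+0=1  col 0·2+1=1

1,1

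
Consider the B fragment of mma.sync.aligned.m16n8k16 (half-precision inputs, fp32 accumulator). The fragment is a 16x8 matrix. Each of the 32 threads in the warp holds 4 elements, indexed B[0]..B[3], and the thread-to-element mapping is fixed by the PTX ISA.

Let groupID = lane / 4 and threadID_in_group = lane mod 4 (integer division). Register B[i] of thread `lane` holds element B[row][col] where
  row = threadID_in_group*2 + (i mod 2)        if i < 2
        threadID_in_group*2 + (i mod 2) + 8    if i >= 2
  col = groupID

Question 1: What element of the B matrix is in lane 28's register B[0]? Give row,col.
28: g=7,t=0
[0] (0*2+0+0,7) = (0,7)

0,7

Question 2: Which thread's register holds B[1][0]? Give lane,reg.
c=0⇒gr=0  r=1⇒Rb=0,th=0,odd=1
L=0*4+0=0  i=0*2+1=1

0,1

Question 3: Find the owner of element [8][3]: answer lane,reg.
12,2

c=3⇒gr=3  r=8⇒Rb=1,th=0,odd=0
L=3*4+0=12  i=1*2+0=2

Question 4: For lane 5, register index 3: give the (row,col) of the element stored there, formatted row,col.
11,1

lane 5⇒5/4=1, 5 mod 4=1
i=3  r:2·1+1+8⇒11  c:1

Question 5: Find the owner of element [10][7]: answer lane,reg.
c: 7->gid=7  r: 10->r8=1,tid=1,i&1=0
L=7*4+1=29  i=1*2+0=2

29,2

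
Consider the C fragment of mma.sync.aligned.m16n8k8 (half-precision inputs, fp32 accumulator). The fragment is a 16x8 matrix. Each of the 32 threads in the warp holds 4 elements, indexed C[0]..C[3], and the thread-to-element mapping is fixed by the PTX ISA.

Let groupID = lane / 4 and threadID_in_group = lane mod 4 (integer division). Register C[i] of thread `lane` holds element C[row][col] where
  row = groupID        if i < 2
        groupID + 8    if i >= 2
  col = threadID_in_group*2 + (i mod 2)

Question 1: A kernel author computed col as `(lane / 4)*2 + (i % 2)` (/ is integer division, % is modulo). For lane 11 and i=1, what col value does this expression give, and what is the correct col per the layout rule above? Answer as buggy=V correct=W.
`(lane / 4)*2 + (i % 2)`[11,1]->5
lane 11: g=2 (11/4), t=3 (11%4)
i=1: r=2+0=2, c=3*2+1=7
col: 5 vs 7

buggy=5 correct=7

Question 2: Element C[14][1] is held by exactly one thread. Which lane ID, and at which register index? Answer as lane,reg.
24,3

r: 14->gid=6,r8=1  c: 1->tid=0,i&1=1
L=6*4+0=24  i=1*2+1=3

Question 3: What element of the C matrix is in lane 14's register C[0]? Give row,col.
3,4

lane 14->14/4=3, 14 mod 4=2
i=0  r:3+0->3  c:2·2+0->4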